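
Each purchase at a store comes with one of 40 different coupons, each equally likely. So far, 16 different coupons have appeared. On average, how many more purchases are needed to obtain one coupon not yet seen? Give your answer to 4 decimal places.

1.6667

The number of purchases until the next new coupon is geometric with success probability 24/40, so its mean is 40/24.
E = 40/24 = 1.66667.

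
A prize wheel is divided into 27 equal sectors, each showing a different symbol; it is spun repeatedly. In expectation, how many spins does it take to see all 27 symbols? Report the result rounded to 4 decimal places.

After k distinct symbols have appeared, the next spin gives a new one with probability (27-k)/27, so the expected wait for the (k+1)-th is 27/(27-k).
E[T] = 27/27 + 27/26 + 27/25 + ... + 27/2 + 27/1 = 27·H_{27}.
H_{27} = 3.89146, so E[T] = 105.06933.

105.0693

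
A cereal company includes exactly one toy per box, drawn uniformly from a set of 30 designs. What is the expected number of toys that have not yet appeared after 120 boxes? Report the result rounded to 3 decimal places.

For each toy, P(unseen after 120) = (29/30)^120 = 0.0171.
By linearity of expectation, E[unseen] = 30·(29/30)^120 = 0.5133.

0.513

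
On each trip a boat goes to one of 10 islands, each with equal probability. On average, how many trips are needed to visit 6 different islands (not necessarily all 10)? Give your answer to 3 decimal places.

8.456

Going from k to k+1 distinct takes a geometric number of trips with mean 10/(10-k).
Sum over k = 0,...,5: E = 10/10 + 10/9 + 10/8 + 10/7 + 10/6 + 10/5 = 8.4563.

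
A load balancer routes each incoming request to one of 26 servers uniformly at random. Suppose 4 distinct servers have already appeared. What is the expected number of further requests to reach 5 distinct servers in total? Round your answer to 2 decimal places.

1.18

With k distinct servers already seen, the next new one takes an expected 26/(26-k) requests.
Only the k = 4 term is needed: E = 26/22 = 1.182.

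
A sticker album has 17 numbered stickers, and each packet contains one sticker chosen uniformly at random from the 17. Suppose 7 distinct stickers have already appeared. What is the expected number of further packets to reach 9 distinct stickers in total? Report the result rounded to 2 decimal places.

3.59

From k distinct to k+1 distinct takes on average 17/(17-k) packets.
Sum over k = 7,...,8: E = 17/10 + 17/9 = 3.589.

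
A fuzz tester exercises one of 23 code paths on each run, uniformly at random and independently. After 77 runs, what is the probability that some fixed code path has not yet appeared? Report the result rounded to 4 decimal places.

On each run the fixed code path fails to appear with probability 22/23.
P(still missing after 77) = (22/23)^77 = 0.03262.

0.0326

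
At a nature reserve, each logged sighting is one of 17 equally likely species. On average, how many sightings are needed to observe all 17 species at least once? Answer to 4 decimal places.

After k distinct species have appeared, the next sighting gives a new one with probability (17-k)/17, so the expected wait for the (k+1)-th is 17/(17-k).
E[T] = 17/17 + 17/16 + 17/15 + ... + 17/2 + 17/1 = 17·H_{17}.
H_{17} = 3.43955, so E[T] = 58.47239.

58.4724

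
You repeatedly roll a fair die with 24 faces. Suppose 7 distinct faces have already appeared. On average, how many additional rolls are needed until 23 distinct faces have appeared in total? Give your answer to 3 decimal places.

58.549

From k distinct to k+1 distinct takes on average 24/(24-k) rolls.
Sum over k = 7,...,22: E = 24/17 + 24/16 + 24/15 + ... + 24/3 + 24/2 = 58.5493.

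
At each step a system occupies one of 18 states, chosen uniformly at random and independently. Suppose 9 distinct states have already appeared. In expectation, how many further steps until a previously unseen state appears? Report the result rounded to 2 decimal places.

2.00

The number of steps until the next new state is geometric with success probability 9/18, so its mean is 18/9.
E = 18/9 = 2.000.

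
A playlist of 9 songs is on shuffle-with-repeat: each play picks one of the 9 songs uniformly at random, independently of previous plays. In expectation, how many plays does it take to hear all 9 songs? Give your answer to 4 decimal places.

After k distinct songs have appeared, the next play gives a new one with probability (9-k)/9, so the expected wait for the (k+1)-th is 9/(9-k).
E[T] = 9/9 + 9/8 + 9/7 + ... + 9/2 + 9/1 = 9·H_{9}.
H_{9} = 2.82897, so E[T] = 25.46071.

25.4607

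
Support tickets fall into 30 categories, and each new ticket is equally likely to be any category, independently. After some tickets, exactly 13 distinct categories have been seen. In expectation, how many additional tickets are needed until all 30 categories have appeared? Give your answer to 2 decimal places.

103.19

The wait to go from k to k+1 distinct categories is geometric with mean 30/(30-k).
Sum over k = 13,...,29: E = 30/17 + 30/16 + 30/15 + ... + 30/2 + 30/1 = 103.187.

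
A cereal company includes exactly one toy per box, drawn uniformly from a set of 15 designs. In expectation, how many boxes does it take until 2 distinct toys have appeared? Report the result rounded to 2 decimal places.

With k distinct toys already seen, the next new one arrives after an expected 15/(15-k) boxes.
Sum over k = 0,...,1: E = 15/15 + 15/14 = 2.071.

2.07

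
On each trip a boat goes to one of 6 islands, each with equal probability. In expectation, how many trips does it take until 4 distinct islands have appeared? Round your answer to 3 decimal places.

With k distinct islands already seen, the next new one arrives after an expected 6/(6-k) trips.
Sum over k = 0,...,3: E = 6/6 + 6/5 + 6/4 + 6/3 = 5.7000.

5.700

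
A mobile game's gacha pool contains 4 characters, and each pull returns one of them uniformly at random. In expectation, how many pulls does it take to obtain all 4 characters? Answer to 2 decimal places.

Split into phases: going from k distinct to k+1 distinct takes on average 4/(4-k) pulls.
E[T] = 4/4 + 4/3 + 4/2 + 4/1 = 4·H_{4}.
H_{4} = 2.083, so E[T] = 8.333.

8.33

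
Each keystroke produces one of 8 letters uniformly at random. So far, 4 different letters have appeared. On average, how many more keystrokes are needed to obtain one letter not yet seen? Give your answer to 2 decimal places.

The number of keystrokes until the next new letter is geometric with success probability 4/8, so its mean is 8/4.
E = 8/4 = 2.000.

2.00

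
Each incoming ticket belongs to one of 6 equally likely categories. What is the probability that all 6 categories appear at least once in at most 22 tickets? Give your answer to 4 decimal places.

Let A_i be the event that category i is missing after 22 tickets. By inclusion–exclusion on the A_i,
P(all seen) = Σ_{j=0}^{6} (-1)^j C(6,j)((6-j)/6)^22
= 1.00000 - 0.10868 + 0.00200 - 0.00000 + 0.00000 - 0.00000 + 0.00000
= 0.89332.

0.8933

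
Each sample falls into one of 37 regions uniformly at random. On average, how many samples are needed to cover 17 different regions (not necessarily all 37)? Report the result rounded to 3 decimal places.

22.342

Going from k to k+1 distinct takes a geometric number of samples with mean 37/(37-k).
Sum over k = 0,...,16: E = 37/37 + 37/36 + 37/35 + ... + 37/22 + 37/21 = 22.3423.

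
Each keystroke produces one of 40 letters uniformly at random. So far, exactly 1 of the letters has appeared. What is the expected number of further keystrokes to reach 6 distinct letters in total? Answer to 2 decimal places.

5.41

With k distinct letters already seen, the next new one takes an expected 40/(40-k) keystrokes.
Sum over k = 1,...,5: E = 40/39 + 40/38 + 40/37 + 40/36 + 40/35 = 5.413.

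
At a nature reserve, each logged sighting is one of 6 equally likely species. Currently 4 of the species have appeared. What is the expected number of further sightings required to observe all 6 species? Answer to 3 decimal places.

The wait to go from k to k+1 distinct species is geometric with mean 6/(6-k).
Sum over k = 4,...,5: E = 6/2 + 6/1 = 9.0000.

9.000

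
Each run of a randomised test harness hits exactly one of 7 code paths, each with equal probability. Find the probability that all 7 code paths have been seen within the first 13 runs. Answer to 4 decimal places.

Let A_i be the event that code path i is missing after 13 runs. By inclusion–exclusion on the A_i,
P(all seen) = Σ_{j=0}^{7} (-1)^j C(7,j)((7-j)/7)^13
= 1.00000 - 0.94360 + 0.26458 - 0.02424 + 0.00058 - 0.00000 + 0.00000 - 0.00000
= 0.29731.

0.2973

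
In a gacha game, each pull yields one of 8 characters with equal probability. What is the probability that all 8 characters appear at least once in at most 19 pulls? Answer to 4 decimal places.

Let A_i be the event that character i is missing after 19 pulls. By inclusion–exclusion on the A_i,
P(all seen) = Σ_{j=0}^{8} (-1)^j C(8,j)((8-j)/8)^19
= 1.00000 - 0.63277 + 0.11839 - 0.00741 + 0.00013 - 0.00000 + 0.00000 - 0.00000 + 0.00000
= 0.47835.

0.4783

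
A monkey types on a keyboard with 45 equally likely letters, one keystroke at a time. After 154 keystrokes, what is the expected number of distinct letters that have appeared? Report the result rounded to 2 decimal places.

43.59

For each letter, P(seen in 154 keystrokes) = 1 - (44/45)^154 = 0.969.
By linearity of expectation, E[distinct seen] = 45·(1 - (44/45)^154) = 43.587.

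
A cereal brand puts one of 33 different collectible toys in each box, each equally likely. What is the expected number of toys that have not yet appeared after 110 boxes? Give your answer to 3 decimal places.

For each toy, P(unseen after 110) = (32/33)^110 = 0.0339.
By linearity of expectation, E[unseen] = 33·(32/33)^110 = 1.1181.

1.118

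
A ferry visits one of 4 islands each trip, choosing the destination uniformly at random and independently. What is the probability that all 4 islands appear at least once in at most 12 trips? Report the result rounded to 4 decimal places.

0.8748

Let A_i be the event that island i is missing after 12 trips. By inclusion–exclusion on the A_i,
P(all seen) = Σ_{j=0}^{4} (-1)^j C(4,j)((4-j)/4)^12
= 1.00000 - 0.12671 + 0.00146 - 0.00000 + 0.00000
= 0.87476.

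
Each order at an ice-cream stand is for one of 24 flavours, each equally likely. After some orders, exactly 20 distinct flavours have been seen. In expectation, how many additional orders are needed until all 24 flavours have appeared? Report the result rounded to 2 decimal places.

50.00

The wait to go from k to k+1 distinct flavours is geometric with mean 24/(24-k).
Sum over k = 20,...,23: E = 24/4 + 24/3 + 24/2 + 24/1 = 50.000.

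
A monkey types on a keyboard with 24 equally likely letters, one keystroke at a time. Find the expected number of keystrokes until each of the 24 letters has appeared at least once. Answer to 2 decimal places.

Split into phases: going from k distinct to k+1 distinct takes on average 24/(24-k) keystrokes.
E[T] = 24/24 + 24/23 + 24/22 + ... + 24/2 + 24/1 = 24·H_{24}.
H_{24} = 3.776, so E[T] = 90.623.

90.62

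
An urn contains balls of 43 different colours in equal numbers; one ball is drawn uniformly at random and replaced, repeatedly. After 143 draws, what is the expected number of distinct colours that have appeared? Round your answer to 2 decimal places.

For each colour, P(seen in 143 draws) = 1 - (42/43)^143 = 0.965.
By linearity of expectation, E[distinct seen] = 43·(1 - (42/43)^143) = 41.514.

41.51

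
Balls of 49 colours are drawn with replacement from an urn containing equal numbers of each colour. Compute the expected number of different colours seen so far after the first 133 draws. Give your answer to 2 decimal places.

For each colour, P(seen in 133 draws) = 1 - (48/49)^133 = 0.936.
By linearity of expectation, E[distinct seen] = 49·(1 - (48/49)^133) = 45.844.

45.84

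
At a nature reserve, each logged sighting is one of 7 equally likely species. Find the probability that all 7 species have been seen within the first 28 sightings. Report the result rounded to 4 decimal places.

0.9082

By inclusion–exclusion over which species are missing,
P(all seen) = Σ_{j=0}^{7} (-1)^j C(7,j)((7-j)/7)^28
= 1.00000 - 0.09345 + 0.00170 - 0.00001 + 0.00000 - 0.00000 + 0.00000 - 0.00000
= 0.90824.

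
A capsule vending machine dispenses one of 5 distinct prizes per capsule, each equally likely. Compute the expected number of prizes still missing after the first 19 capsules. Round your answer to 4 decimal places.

0.0721

For each prize, P(unseen after 19) = (4/5)^19 = 0.01441.
By linearity of expectation, E[unseen] = 5·(4/5)^19 = 0.07206.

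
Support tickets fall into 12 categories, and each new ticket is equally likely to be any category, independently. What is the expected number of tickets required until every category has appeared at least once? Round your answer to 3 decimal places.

37.239

The wait to go from k to k+1 distinct categories is geometric with mean 12/(12-k).
E[T] = 12/12 + 12/11 + 12/10 + ... + 12/2 + 12/1 = 12·H_{12}.
H_{12} = 3.1032, so E[T] = 37.2385.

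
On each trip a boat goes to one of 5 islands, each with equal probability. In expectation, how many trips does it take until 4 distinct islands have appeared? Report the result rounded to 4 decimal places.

6.4167

Going from k to k+1 distinct takes a geometric number of trips with mean 5/(5-k).
Sum over k = 0,...,3: E = 5/5 + 5/4 + 5/3 + 5/2 = 6.41667.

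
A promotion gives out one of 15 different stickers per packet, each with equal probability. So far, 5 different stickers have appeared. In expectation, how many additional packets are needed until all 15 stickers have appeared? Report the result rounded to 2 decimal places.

From k distinct to k+1 distinct takes on average 15/(15-k) packets.
Sum over k = 5,...,14: E = 15/10 + 15/9 + 15/8 + ... + 15/2 + 15/1 = 43.935.

43.93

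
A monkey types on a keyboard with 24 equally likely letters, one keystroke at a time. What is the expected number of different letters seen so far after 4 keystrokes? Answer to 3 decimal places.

For each letter, P(seen in 4 keystrokes) = 1 - (23/24)^4 = 0.1565.
By linearity of expectation, E[distinct seen] = 24·(1 - (23/24)^4) = 3.7569.

3.757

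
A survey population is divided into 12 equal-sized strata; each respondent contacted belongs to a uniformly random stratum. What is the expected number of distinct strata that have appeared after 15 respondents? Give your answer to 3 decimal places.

For each stratum, P(seen in 15 respondents) = 1 - (11/12)^15 = 0.7289.
By linearity of expectation, E[distinct seen] = 12·(1 - (11/12)^15) = 8.7465.

8.746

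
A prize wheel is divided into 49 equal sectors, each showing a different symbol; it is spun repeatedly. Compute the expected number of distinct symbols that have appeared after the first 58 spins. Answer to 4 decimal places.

For each symbol, P(seen in 58 spins) = 1 - (48/49)^58 = 0.69757.
By linearity of expectation, E[distinct seen] = 49·(1 - (48/49)^58) = 34.18113.

34.1811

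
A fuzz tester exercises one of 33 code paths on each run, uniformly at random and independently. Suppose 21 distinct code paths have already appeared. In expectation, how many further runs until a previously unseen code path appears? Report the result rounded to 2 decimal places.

2.75

The number of runs until the next new code path is geometric with success probability 12/33, so its mean is 33/12.
E = 33/12 = 2.750.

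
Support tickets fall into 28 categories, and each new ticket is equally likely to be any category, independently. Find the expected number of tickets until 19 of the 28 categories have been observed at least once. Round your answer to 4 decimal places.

30.7497

With k distinct categories already seen, the next new one arrives after an expected 28/(28-k) tickets.
Sum over k = 0,...,18: E = 28/28 + 28/27 + 28/26 + ... + 28/11 + 28/10 = 30.74968.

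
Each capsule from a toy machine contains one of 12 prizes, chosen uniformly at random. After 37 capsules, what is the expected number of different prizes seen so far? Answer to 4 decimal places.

For each prize, P(seen in 37 capsules) = 1 - (11/12)^37 = 0.96002.
By linearity of expectation, E[distinct seen] = 12·(1 - (11/12)^37) = 11.52026.

11.5203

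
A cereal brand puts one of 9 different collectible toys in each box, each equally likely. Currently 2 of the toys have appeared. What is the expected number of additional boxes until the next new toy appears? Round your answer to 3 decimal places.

1.286

The number of boxes until the next new toy is geometric with success probability 7/9, so its mean is 9/7.
E = 9/7 = 1.2857.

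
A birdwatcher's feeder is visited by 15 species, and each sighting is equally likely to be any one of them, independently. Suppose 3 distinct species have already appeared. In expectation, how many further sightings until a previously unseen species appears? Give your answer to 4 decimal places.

Each sighting yields a new species with probability (15-3)/15 = 12/15, so the wait is geometric with mean 15/12.
E = 15/12 = 1.25000.

1.2500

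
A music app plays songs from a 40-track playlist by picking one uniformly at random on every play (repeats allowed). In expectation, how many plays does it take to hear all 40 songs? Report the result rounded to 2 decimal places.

171.14

After k distinct songs have appeared, the next play gives a new one with probability (40-k)/40, so the expected wait for the (k+1)-th is 40/(40-k).
E[T] = 40/40 + 40/39 + 40/38 + ... + 40/2 + 40/1 = 40·H_{40}.
H_{40} = 4.279, so E[T] = 171.142.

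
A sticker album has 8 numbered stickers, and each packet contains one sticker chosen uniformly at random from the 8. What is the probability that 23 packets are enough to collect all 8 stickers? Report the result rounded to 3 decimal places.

0.665

Let A_i be the event that sticker i is missing after 23 packets. By inclusion–exclusion on the A_i,
P(all seen) = Σ_{j=0}^{8} (-1)^j C(8,j)((8-j)/8)^23
= 1.0000 - 0.3709 + 0.0375 - 0.0011 + 0.0000 - 0.0000 + 0.0000 - 0.0000 + 0.0000
= 0.6654.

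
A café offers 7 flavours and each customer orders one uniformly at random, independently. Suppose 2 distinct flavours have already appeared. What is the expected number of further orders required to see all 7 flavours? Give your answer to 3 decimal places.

15.983

The wait to go from k to k+1 distinct flavours is geometric with mean 7/(7-k).
Sum over k = 2,...,6: E = 7/5 + 7/4 + 7/3 + 7/2 + 7/1 = 15.9833.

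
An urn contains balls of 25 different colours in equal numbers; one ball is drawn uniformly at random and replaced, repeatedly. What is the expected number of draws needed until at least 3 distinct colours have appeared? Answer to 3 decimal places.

3.129

Going from k to k+1 distinct takes a geometric number of draws with mean 25/(25-k).
Sum over k = 0,...,2: E = 25/25 + 25/24 + 25/23 = 3.1286.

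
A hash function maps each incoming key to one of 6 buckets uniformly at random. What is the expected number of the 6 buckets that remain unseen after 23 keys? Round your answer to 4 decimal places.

0.0906

For each bucket, P(unseen after 23) = (5/6)^23 = 0.01509.
By linearity of expectation, E[unseen] = 6·(5/6)^23 = 0.09057.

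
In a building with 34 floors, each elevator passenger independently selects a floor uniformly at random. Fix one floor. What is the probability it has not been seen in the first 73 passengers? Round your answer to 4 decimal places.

On each passenger the fixed floor fails to appear with probability 33/34.
P(still missing after 73) = (33/34)^73 = 0.11312.

0.1131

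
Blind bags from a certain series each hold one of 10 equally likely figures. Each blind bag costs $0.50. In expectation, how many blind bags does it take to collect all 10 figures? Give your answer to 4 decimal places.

After k distinct figures have appeared, the next blind bag gives a new one with probability (10-k)/10, so the expected wait for the (k+1)-th is 10/(10-k).
E[T] = 10/10 + 10/9 + 10/8 + ... + 10/2 + 10/1 = 10·H_{10}.
H_{10} = 2.92897, so E[T] = 29.28968.

29.2897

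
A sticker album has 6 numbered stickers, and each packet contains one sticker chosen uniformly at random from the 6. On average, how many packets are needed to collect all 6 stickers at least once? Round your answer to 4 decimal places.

14.7000

After k distinct stickers have appeared, the next packet gives a new one with probability (6-k)/6, so the expected wait for the (k+1)-th is 6/(6-k).
E[T] = 6/6 + 6/5 + 6/4 + 6/3 + 6/2 + 6/1 = 6·H_{6}.
H_{6} = 2.45000, so E[T] = 14.70000.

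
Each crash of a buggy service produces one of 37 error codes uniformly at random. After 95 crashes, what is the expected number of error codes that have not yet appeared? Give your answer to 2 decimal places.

2.74

For each error code, P(unseen after 95) = (36/37)^95 = 0.074.
By linearity of expectation, E[unseen] = 37·(36/37)^95 = 2.740.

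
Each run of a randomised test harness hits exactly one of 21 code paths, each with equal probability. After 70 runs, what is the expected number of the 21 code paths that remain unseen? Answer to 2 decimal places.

0.69

For each code path, P(unseen after 70) = (20/21)^70 = 0.033.
By linearity of expectation, E[unseen] = 21·(20/21)^70 = 0.690.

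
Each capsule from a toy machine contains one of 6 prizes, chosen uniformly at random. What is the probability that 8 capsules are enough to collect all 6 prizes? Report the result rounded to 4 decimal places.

Let A_i be the event that prize i is missing after 8 capsules. By inclusion–exclusion on the A_i,
P(all seen) = Σ_{j=0}^{6} (-1)^j C(6,j)((6-j)/6)^8
= 1.00000 - 1.39541 + 0.58528 - 0.07813 + 0.00229 - 0.00000 + 0.00000
= 0.11403.

0.1140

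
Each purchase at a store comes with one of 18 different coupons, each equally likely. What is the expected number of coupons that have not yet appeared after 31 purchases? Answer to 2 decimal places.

For each coupon, P(unseen after 31) = (17/18)^31 = 0.170.
By linearity of expectation, E[unseen] = 18·(17/18)^31 = 3.060.

3.06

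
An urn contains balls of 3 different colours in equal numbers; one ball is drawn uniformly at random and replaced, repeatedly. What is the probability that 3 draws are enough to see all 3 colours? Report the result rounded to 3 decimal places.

0.222

By inclusion–exclusion over which colours are missing,
P(all seen) = Σ_{j=0}^{3} (-1)^j C(3,j)((3-j)/3)^3
= 1.0000 - 0.8889 + 0.1111 - 0.0000
= 0.2222.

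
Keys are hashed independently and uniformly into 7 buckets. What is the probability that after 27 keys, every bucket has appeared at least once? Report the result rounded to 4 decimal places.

By inclusion–exclusion over which buckets are missing,
P(all seen) = Σ_{j=0}^{7} (-1)^j C(7,j)((7-j)/7)^27
= 1.00000 - 0.10903 + 0.00238 - 0.00001 + 0.00000 - 0.00000 + 0.00000 - 0.00000
= 0.89334.

0.8933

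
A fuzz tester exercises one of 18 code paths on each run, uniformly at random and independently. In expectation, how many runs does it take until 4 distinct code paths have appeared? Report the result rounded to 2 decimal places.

4.38

With k distinct code paths already seen, the next new one arrives after an expected 18/(18-k) runs.
Sum over k = 0,...,3: E = 18/18 + 18/17 + 18/16 + 18/15 = 4.384.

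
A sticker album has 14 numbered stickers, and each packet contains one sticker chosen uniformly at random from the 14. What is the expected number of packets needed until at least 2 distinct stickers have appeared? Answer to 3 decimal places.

2.077

With k distinct stickers already seen, the next new one arrives after an expected 14/(14-k) packets.
Sum over k = 0,...,1: E = 14/14 + 14/13 = 2.0769.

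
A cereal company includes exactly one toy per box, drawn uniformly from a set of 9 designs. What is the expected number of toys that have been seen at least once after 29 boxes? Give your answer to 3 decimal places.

For each toy, P(seen in 29 boxes) = 1 - (8/9)^29 = 0.9671.
By linearity of expectation, E[distinct seen] = 9·(1 - (8/9)^29) = 8.7043.

8.704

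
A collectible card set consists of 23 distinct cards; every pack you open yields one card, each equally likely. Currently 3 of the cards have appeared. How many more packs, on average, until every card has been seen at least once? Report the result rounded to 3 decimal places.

82.748

The wait to go from k to k+1 distinct cards is geometric with mean 23/(23-k).
Sum over k = 3,...,22: E = 23/20 + 23/19 + 23/18 + ... + 23/2 + 23/1 = 82.7480.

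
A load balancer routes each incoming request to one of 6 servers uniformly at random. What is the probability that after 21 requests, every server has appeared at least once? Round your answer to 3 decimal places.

By inclusion–exclusion over which servers are missing,
P(all seen) = Σ_{j=0}^{6} (-1)^j C(6,j)((6-j)/6)^21
= 1.0000 - 0.1304 + 0.0030 - 0.0000 + 0.0000 - 0.0000 + 0.0000
= 0.8726.

0.873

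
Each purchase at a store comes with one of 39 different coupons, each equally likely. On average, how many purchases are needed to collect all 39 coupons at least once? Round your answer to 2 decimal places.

165.89

After k distinct coupons have appeared, the next purchase gives a new one with probability (39-k)/39, so the expected wait for the (k+1)-th is 39/(39-k).
E[T] = 39/39 + 39/38 + 39/37 + ... + 39/2 + 39/1 = 39·H_{39}.
H_{39} = 4.254, so E[T] = 165.888.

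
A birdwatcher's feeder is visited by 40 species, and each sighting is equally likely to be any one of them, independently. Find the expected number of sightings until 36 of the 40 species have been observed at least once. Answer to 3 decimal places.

87.808

With k distinct species already seen, the next new one arrives after an expected 40/(40-k) sightings.
Sum over k = 0,...,35: E = 40/40 + 40/39 + 40/38 + ... + 40/6 + 40/5 = 87.8084.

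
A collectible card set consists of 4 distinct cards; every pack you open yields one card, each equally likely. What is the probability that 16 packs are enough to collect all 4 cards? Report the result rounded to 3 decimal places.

Let A_i be the event that card i is missing after 16 packs. By inclusion–exclusion on the A_i,
P(all seen) = Σ_{j=0}^{4} (-1)^j C(4,j)((4-j)/4)^16
= 1.0000 - 0.0401 + 0.0001 - 0.0000 + 0.0000
= 0.9600.

0.960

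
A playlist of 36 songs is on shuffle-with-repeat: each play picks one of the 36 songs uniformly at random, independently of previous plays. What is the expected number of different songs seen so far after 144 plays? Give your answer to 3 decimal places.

For each song, P(seen in 144 plays) = 1 - (35/36)^144 = 0.9827.
By linearity of expectation, E[distinct seen] = 36·(1 - (35/36)^144) = 35.3769.

35.377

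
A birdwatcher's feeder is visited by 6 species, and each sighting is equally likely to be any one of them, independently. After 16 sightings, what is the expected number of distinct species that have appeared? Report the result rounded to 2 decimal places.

For each species, P(seen in 16 sightings) = 1 - (5/6)^16 = 0.946.
By linearity of expectation, E[distinct seen] = 6·(1 - (5/6)^16) = 5.675.

5.68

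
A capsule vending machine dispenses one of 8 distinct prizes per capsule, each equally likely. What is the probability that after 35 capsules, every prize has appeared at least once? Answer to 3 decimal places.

0.926

By inclusion–exclusion over which prizes are missing,
P(all seen) = Σ_{j=0}^{8} (-1)^j C(8,j)((8-j)/8)^35
= 1.0000 - 0.0747 + 0.0012 - 0.0000 + 0.0000 - 0.0000 + 0.0000 - 0.0000 + 0.0000
= 0.9265.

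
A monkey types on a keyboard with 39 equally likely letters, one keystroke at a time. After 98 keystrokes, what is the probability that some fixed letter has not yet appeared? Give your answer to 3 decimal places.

0.078

Each keystroke misses the fixed letter with probability (39-1)/39 = 38/39, independently.
P(still missing after 98) = (38/39)^98 = 0.0784.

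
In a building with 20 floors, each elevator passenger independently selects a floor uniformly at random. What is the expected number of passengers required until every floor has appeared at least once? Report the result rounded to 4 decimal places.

71.9548

The wait to go from k to k+1 distinct floors is geometric with mean 20/(20-k).
E[T] = 20/20 + 20/19 + 20/18 + ... + 20/2 + 20/1 = 20·H_{20}.
H_{20} = 3.59774, so E[T] = 71.95479.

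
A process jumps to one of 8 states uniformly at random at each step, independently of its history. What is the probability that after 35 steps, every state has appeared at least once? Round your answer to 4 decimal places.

0.9265

By inclusion–exclusion over which states are missing,
P(all seen) = Σ_{j=0}^{8} (-1)^j C(8,j)((8-j)/8)^35
= 1.00000 - 0.07471 + 0.00119 - 0.00000 + 0.00000 - 0.00000 + 0.00000 - 0.00000 + 0.00000
= 0.92647.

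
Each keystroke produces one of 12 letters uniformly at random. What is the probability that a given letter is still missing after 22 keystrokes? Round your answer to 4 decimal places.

On each keystroke the fixed letter fails to appear with probability 11/12.
P(still missing after 22) = (11/12)^22 = 0.14745.

0.1475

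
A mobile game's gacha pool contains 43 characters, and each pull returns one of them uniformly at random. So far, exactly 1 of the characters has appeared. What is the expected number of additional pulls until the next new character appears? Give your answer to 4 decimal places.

1.0238

Each pull yields a new character with probability (43-1)/43 = 42/43, so the wait is geometric with mean 43/42.
E = 43/42 = 1.02381.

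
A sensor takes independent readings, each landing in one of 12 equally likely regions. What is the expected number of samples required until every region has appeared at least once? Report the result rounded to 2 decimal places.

After k distinct regions have appeared, the next sample gives a new one with probability (12-k)/12, so the expected wait for the (k+1)-th is 12/(12-k).
E[T] = 12/12 + 12/11 + 12/10 + ... + 12/2 + 12/1 = 12·H_{12}.
H_{12} = 3.103, so E[T] = 37.239.

37.24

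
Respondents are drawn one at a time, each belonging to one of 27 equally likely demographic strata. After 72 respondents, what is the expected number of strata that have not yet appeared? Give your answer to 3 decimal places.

For each stratum, P(unseen after 72) = (26/27)^72 = 0.0661.
By linearity of expectation, E[unseen] = 27·(26/27)^72 = 1.7834.

1.783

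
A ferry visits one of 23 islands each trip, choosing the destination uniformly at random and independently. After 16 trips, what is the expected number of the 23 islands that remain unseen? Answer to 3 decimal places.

For each island, P(unseen after 16) = (22/23)^16 = 0.4910.
By linearity of expectation, E[unseen] = 23·(22/23)^16 = 11.2939.

11.294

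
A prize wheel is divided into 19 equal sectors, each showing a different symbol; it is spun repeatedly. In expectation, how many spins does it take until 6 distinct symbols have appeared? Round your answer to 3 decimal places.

With k distinct symbols already seen, the next new one arrives after an expected 19/(19-k) spins.
Sum over k = 0,...,5: E = 19/19 + 19/18 + 19/17 + 19/16 + 19/15 + 19/14 = 6.9845.

6.985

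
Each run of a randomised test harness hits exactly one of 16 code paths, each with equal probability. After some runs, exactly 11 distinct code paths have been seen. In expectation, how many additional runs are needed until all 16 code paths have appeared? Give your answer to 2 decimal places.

The wait to go from k to k+1 distinct code paths is geometric with mean 16/(16-k).
Sum over k = 11,...,15: E = 16/5 + 16/4 + 16/3 + 16/2 + 16/1 = 36.533.

36.53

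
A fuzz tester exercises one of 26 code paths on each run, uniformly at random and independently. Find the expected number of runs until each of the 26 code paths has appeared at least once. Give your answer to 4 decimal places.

100.2149

Split into phases: going from k distinct to k+1 distinct takes on average 26/(26-k) runs.
E[T] = 26/26 + 26/25 + 26/24 + ... + 26/2 + 26/1 = 26·H_{26}.
H_{26} = 3.85442, so E[T] = 100.21491.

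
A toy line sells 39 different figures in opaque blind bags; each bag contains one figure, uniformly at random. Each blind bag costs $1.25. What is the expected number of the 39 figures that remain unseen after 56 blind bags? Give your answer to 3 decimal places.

For each figure, P(unseen after 56) = (38/39)^56 = 0.2335.
By linearity of expectation, E[unseen] = 39·(38/39)^56 = 9.1060.

9.106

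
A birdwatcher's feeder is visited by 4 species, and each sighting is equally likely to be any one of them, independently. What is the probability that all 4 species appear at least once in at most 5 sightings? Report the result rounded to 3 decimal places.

By inclusion–exclusion over which species are missing,
P(all seen) = Σ_{j=0}^{4} (-1)^j C(4,j)((4-j)/4)^5
= 1.0000 - 0.9492 + 0.1875 - 0.0039 + 0.0000
= 0.2344.

0.234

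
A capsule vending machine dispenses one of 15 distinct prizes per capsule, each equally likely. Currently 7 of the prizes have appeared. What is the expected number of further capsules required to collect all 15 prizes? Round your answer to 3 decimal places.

The wait to go from k to k+1 distinct prizes is geometric with mean 15/(15-k).
Sum over k = 7,...,14: E = 15/8 + 15/7 + 15/6 + ... + 15/2 + 15/1 = 40.7679.

40.768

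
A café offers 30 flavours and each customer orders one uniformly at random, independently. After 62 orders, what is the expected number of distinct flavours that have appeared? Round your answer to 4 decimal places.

26.3333

For each flavour, P(seen in 62 orders) = 1 - (29/30)^62 = 0.87778.
By linearity of expectation, E[distinct seen] = 30·(1 - (29/30)^62) = 26.33327.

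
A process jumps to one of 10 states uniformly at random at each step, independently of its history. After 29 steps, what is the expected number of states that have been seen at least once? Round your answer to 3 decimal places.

9.529

For each state, P(seen in 29 steps) = 1 - (9/10)^29 = 0.9529.
By linearity of expectation, E[distinct seen] = 10·(1 - (9/10)^29) = 9.5290.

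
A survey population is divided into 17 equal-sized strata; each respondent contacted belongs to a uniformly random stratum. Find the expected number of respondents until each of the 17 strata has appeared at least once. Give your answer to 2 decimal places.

58.47

After k distinct strata have appeared, the next respondent gives a new one with probability (17-k)/17, so the expected wait for the (k+1)-th is 17/(17-k).
E[T] = 17/17 + 17/16 + 17/15 + ... + 17/2 + 17/1 = 17·H_{17}.
H_{17} = 3.440, so E[T] = 58.472.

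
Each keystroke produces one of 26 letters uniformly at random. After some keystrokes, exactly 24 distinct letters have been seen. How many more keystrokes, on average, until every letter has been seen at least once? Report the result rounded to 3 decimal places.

From k distinct to k+1 distinct takes on average 26/(26-k) keystrokes.
Sum over k = 24,...,25: E = 26/2 + 26/1 = 39.0000.

39.000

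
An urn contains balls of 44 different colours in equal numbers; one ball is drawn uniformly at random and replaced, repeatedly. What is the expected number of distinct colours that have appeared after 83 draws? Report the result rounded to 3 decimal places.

For each colour, P(seen in 83 draws) = 1 - (43/44)^83 = 0.8516.
By linearity of expectation, E[distinct seen] = 44·(1 - (43/44)^83) = 37.4723.

37.472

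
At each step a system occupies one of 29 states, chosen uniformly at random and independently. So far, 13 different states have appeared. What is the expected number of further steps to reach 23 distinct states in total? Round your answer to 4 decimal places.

26.9911

From k distinct to k+1 distinct takes on average 29/(29-k) steps.
Sum over k = 13,...,22: E = 29/16 + 29/15 + 29/14 + ... + 29/8 + 29/7 = 26.99114.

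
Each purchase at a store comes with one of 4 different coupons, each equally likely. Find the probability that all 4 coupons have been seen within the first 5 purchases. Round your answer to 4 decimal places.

By inclusion–exclusion over which coupons are missing,
P(all seen) = Σ_{j=0}^{4} (-1)^j C(4,j)((4-j)/4)^5
= 1.00000 - 0.94922 + 0.18750 - 0.00391 + 0.00000
= 0.23438.

0.2344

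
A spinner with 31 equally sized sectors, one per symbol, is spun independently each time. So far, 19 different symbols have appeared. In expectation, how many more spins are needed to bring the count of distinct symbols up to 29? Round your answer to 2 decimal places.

49.70

The wait to go from k to k+1 distinct symbols is geometric with mean 31/(31-k).
Sum over k = 19,...,28: E = 31/12 + 31/11 + 31/10 + ... + 31/4 + 31/3 = 49.700.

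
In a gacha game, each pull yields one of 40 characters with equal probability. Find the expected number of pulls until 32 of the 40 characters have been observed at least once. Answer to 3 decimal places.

With k distinct characters already seen, the next new one arrives after an expected 40/(40-k) pulls.
Sum over k = 0,...,31: E = 40/40 + 40/39 + 40/38 + ... + 40/10 + 40/9 = 62.4274.

62.427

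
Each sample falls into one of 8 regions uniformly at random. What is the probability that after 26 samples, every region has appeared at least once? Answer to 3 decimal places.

Let A_i be the event that region i is missing after 26 samples. By inclusion–exclusion on the A_i,
P(all seen) = Σ_{j=0}^{8} (-1)^j C(8,j)((8-j)/8)^26
= 1.0000 - 0.2485 + 0.0158 - 0.0003 + 0.0000 - 0.0000 + 0.0000 - 0.0000 + 0.0000
= 0.7670.

0.767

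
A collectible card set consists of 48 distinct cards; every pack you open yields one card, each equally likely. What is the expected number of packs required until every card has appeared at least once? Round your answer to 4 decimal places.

After k distinct cards have appeared, the next pack gives a new one with probability (48-k)/48, so the expected wait for the (k+1)-th is 48/(48-k).
E[T] = 48/48 + 48/47 + 48/46 + ... + 48/2 + 48/1 = 48·H_{48}.
H_{48} = 4.45880, so E[T] = 214.02226.

214.0223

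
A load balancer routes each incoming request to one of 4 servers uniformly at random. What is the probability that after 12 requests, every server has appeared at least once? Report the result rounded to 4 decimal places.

Let A_i be the event that server i is missing after 12 requests. By inclusion–exclusion on the A_i,
P(all seen) = Σ_{j=0}^{4} (-1)^j C(4,j)((4-j)/4)^12
= 1.00000 - 0.12671 + 0.00146 - 0.00000 + 0.00000
= 0.87476.

0.8748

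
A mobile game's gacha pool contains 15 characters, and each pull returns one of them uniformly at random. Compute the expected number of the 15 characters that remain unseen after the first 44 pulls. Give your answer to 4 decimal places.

For each character, P(unseen after 44) = (14/15)^44 = 0.04804.
By linearity of expectation, E[unseen] = 15·(14/15)^44 = 0.72063.

0.7206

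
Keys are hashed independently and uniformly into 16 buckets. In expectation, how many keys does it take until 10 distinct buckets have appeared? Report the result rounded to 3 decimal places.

With k distinct buckets already seen, the next new one arrives after an expected 16/(16-k) keys.
Sum over k = 0,...,9: E = 16/16 + 16/15 + 16/14 + ... + 16/8 + 16/7 = 14.8917.

14.892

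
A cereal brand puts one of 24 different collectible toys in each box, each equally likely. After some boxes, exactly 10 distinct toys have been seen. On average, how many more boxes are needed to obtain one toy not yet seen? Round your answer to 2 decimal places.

The number of boxes until the next new toy is geometric with success probability 14/24, so its mean is 24/14.
E = 24/14 = 1.714.

1.71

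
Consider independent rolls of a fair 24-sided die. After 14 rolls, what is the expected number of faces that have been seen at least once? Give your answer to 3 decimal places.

For each face, P(seen in 14 rolls) = 1 - (23/24)^14 = 0.4489.
By linearity of expectation, E[distinct seen] = 24·(1 - (23/24)^14) = 10.7735.

10.774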